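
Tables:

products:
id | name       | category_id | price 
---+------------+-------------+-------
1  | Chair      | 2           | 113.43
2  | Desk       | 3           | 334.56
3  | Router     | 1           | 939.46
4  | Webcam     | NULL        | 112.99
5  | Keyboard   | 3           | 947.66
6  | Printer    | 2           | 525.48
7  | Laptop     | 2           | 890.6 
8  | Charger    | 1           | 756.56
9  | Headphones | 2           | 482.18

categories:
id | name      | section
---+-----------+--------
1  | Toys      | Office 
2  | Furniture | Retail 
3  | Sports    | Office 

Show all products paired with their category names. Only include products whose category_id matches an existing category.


INNER JOIN keeps only products rows whose category_id matches an id in categories. Walk through each product:
  - product 1 (Chair): category_id=2 -> matches Furniture
  - product 2 (Desk): category_id=3 -> matches Sports
  - product 3 (Router): category_id=1 -> matches Toys
  - product 4 (Webcam): category_id=NULL, no match -> dropped
  - product 5 (Keyboard): category_id=3 -> matches Sports
  - product 6 (Printer): category_id=2 -> matches Furniture
  - product 7 (Laptop): category_id=2 -> matches Furniture
  - product 8 (Charger): category_id=1 -> matches Toys
  - product 9 (Headphones): category_id=2 -> matches Furniture
So 1 of 9 rows is dropped.

SQL:
SELECT a.name, b.name AS category
FROM products a
INNER JOIN categories b ON a.category_id = b.id

Result:
name       | category 
-----------+----------
Chair      | Furniture
Desk       | Sports   
Router     | Toys     
Keyboard   | Sports   
Printer    | Furniture
Laptop     | Furniture
Charger    | Toys     
Headphones | Furniture


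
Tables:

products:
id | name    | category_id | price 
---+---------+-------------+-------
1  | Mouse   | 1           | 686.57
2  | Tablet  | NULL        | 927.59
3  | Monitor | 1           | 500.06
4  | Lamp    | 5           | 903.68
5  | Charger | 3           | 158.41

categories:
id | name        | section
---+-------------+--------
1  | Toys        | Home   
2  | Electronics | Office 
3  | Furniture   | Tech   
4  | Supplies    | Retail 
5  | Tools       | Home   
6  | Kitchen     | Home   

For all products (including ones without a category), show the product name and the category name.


LEFT JOIN keeps every row from products (the left table); where category_id has no match in categories, the category columns become NULL. Walk through each product:
  - product 1 (Mouse): category_id=1 -> matches Toys
  - product 2 (Tablet): category_id=NULL, no match -> kept with NULL
  - product 3 (Monitor): category_id=1 -> matches Toys
  - product 4 (Lamp): category_id=5 -> matches Tools
  - product 5 (Charger): category_id=3 -> matches Furniture
All 5 rows appear; 1 has NULL category.

SQL:
SELECT a.name, b.name AS category
FROM products a
LEFT JOIN categories b ON a.category_id = b.id

Result:
name    | category 
--------+----------
Mouse   | Toys     
Tablet  | NULL     
Monitor | Toys     
Lamp    | Tools    
Charger | Furniture


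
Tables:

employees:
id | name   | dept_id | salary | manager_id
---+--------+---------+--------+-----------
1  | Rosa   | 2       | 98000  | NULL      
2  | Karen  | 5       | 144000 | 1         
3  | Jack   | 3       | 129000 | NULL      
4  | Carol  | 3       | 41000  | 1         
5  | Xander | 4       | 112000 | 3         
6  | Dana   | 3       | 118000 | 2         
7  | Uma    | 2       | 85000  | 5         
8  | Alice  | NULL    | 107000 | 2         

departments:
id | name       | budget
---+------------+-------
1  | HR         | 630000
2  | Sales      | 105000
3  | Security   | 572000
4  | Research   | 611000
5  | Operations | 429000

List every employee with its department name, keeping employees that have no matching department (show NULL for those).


LEFT JOIN keeps every row from employees (the left table); where dept_id has no match in departments, the department columns become NULL. Walk through each employee:
  - employee 1 (Rosa): dept_id=2 -> matches Sales
  - employee 2 (Karen): dept_id=5 -> matches Operations
  - employee 3 (Jack): dept_id=3 -> matches Security
  - employee 4 (Carol): dept_id=3 -> matches Security
  - employee 5 (Xander): dept_id=4 -> matches Research
  - employee 6 (Dana): dept_id=3 -> matches Security
  - employee 7 (Uma): dept_id=2 -> matches Sales
  - employee 8 (Alice): dept_id=NULL, no match -> kept with NULL
All 8 rows appear; 1 has NULL department.

SQL:
SELECT a.name, b.name AS department
FROM employees a
LEFT JOIN departments b ON a.dept_id = b.id

Result:
name   | department
-------+-----------
Rosa   | Sales     
Karen  | Operations
Jack   | Security  
Carol  | Security  
Xander | Research  
Dana   | Security  
Uma    | Sales     
Alice  | NULL      


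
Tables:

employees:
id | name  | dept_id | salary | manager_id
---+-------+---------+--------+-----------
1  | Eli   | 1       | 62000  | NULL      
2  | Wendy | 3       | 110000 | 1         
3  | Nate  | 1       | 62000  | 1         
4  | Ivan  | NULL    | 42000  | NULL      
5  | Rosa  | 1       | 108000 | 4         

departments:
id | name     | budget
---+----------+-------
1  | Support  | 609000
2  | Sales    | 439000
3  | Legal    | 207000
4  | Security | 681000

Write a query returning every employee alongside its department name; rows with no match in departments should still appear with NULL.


LEFT JOIN keeps every row from employees (the left table); where dept_id has no match in departments, the department columns become NULL. Walk through each employee:
  - employee 1 (Eli): dept_id=1 -> matches Support
  - employee 2 (Wendy): dept_id=3 -> matches Legal
  - employee 3 (Nate): dept_id=1 -> matches Support
  - employee 4 (Ivan): dept_id=NULL, no match -> kept with NULL
  - employee 5 (Rosa): dept_id=1 -> matches Support
All 5 rows appear; 1 has NULL department.

SQL:
SELECT a.name, b.name AS department
FROM employees a
LEFT JOIN departments b ON a.dept_id = b.id

Result:
name  | department
------+-----------
Eli   | Support   
Wendy | Legal     
Nate  | Support   
Ivan  | NULL      
Rosa  | Support   


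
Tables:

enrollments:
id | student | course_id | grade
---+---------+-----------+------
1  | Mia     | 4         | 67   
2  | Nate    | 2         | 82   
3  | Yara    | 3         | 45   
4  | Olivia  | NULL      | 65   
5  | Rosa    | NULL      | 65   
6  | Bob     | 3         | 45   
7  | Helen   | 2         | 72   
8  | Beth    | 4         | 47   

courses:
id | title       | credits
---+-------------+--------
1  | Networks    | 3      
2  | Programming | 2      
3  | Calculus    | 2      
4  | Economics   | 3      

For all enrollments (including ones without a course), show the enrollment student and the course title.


LEFT JOIN keeps every row from enrollments (the left table); where course_id has no match in courses, the course columns become NULL. Walk through each enrollment:
  - enrollment 1 (Mia): course_id=4 -> matches Economics
  - enrollment 2 (Nate): course_id=2 -> matches Programming
  - enrollment 3 (Yara): course_id=3 -> matches Calculus
  - enrollment 4 (Olivia): course_id=NULL, no match -> kept with NULL
  - enrollment 5 (Rosa): course_id=NULL, no match -> kept with NULL
  - enrollment 6 (Bob): course_id=3 -> matches Calculus
  - enrollment 7 (Helen): course_id=2 -> matches Programming
  - enrollment 8 (Beth): course_id=4 -> matches Economics
All 8 rows appear; 2 have NULL course.

SQL:
SELECT a.student, b.title AS course
FROM enrollments a
LEFT JOIN courses b ON a.course_id = b.id

Result:
student | course     
--------+------------
Mia     | Economics  
Nate    | Programming
Yara    | Calculus   
Olivia  | NULL       
Rosa    | NULL       
Bob     | Calculus   
Helen   | Programming
Beth    | Economics  


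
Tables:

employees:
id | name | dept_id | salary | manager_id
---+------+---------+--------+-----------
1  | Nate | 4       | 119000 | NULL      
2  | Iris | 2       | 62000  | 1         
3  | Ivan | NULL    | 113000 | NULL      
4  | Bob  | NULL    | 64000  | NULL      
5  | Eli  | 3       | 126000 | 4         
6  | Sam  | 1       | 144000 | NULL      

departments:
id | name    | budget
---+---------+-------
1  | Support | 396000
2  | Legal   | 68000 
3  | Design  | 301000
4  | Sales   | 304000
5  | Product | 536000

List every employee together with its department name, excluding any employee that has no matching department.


INNER JOIN keeps only employees rows whose dept_id matches an id in departments. Walk through each employee:
  - employee 1 (Nate): dept_id=4 -> matches Sales
  - employee 2 (Iris): dept_id=2 -> matches Legal
  - employee 3 (Ivan): dept_id=NULL, no match -> dropped
  - employee 4 (Bob): dept_id=NULL, no match -> dropped
  - employee 5 (Eli): dept_id=3 -> matches Design
  - employee 6 (Sam): dept_id=1 -> matches Support
So 2 of 6 rows are dropped.

SQL:
SELECT a.name, b.name AS department
FROM employees a
INNER JOIN departments b ON a.dept_id = b.id

Result:
name | department
-----+-----------
Nate | Sales     
Iris | Legal     
Eli  | Design    
Sam  | Support   


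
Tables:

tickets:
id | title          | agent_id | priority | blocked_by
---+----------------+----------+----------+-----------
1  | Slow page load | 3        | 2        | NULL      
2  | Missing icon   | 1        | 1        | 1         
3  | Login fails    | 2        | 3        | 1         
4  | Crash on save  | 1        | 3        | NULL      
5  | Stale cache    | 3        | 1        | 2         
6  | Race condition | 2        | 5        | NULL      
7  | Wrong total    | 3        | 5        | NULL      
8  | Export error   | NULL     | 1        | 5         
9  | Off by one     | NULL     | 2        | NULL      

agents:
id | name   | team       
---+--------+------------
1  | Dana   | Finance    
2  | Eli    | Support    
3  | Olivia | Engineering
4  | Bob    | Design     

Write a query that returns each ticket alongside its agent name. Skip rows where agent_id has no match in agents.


INNER JOIN keeps only tickets rows whose agent_id matches an id in agents. Walk through each ticket:
  - ticket 1 (Slow page load): agent_id=3 -> matches Olivia
  - ticket 2 (Missing icon): agent_id=1 -> matches Dana
  - ticket 3 (Login fails): agent_id=2 -> matches Eli
  - ticket 4 (Crash on save): agent_id=1 -> matches Dana
  - ticket 5 (Stale cache): agent_id=3 -> matches Olivia
  - ticket 6 (Race condition): agent_id=2 -> matches Eli
  - ticket 7 (Wrong total): agent_id=3 -> matches Olivia
  - ticket 8 (Export error): agent_id=NULL, no match -> dropped
  - ticket 9 (Off by one): agent_id=NULL, no match -> dropped
So 2 of 9 rows are dropped.

SQL:
SELECT a.title, b.name AS agent
FROM tickets a
INNER JOIN agents b ON a.agent_id = b.id

Result:
title          | agent 
---------------+-------
Slow page load | Olivia
Missing icon   | Dana  
Login fails    | Eli   
Crash on save  | Dana  
Stale cache    | Olivia
Race condition | Eli   
Wrong total    | Olivia


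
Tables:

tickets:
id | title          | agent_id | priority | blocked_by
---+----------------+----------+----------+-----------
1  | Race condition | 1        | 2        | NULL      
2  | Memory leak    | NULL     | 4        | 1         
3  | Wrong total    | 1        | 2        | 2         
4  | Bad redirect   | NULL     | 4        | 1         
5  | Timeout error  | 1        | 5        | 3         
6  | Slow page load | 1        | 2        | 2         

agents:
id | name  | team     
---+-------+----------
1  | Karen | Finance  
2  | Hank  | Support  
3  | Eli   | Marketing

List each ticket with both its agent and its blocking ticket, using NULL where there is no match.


Two LEFT JOINs from the same base table tickets: one to agents via agent_id, one to tickets itself via blocked_by. Both are LEFT so every ticket is preserved.
Match against agents:
  - ticket 1 (Race condition): agent_id=1 -> matches Karen
  - ticket 2 (Memory leak): agent_id=NULL, no match -> kept with NULL
  - ticket 3 (Wrong total): agent_id=1 -> matches Karen
  - ticket 4 (Bad redirect): agent_id=NULL, no match -> kept with NULL
  - ticket 5 (Timeout error): agent_id=1 -> matches Karen
  - ticket 6 (Slow page load): agent_id=1 -> matches Karen
Match against tickets (self):
  - ticket 1 (Race condition): blocked_by=NULL -> NULL
  - ticket 2 (Memory leak): blocked_by=1 -> Race condition
  - ticket 3 (Wrong total): blocked_by=2 -> Memory leak
  - ticket 4 (Bad redirect): blocked_by=1 -> Race condition
  - ticket 5 (Timeout error): blocked_by=3 -> Wrong total
  - ticket 6 (Slow page load): blocked_by=2 -> Memory leak

SQL:
SELECT a.title, b.name AS agent, c.title AS blocked_by
FROM tickets a
LEFT JOIN agents b ON a.agent_id = b.id
LEFT JOIN tickets c ON a.blocked_by = c.id

Result:
title          | agent | blocked_by    
---------------+-------+---------------
Race condition | Karen | NULL          
Memory leak    | NULL  | Race condition
Wrong total    | Karen | Memory leak   
Bad redirect   | NULL  | Race condition
Timeout error  | Karen | Wrong total   
Slow page load | Karen | Memory leak   


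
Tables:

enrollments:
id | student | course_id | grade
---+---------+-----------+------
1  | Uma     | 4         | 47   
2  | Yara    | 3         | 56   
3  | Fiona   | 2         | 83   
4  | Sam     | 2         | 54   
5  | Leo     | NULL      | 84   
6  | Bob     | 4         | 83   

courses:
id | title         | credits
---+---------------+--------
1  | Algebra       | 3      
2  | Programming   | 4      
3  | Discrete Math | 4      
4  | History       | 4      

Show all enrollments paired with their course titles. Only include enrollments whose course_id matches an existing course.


INNER JOIN keeps only enrollments rows whose course_id matches an id in courses. Walk through each enrollment:
  - enrollment 1 (Uma): course_id=4 -> matches History
  - enrollment 2 (Yara): course_id=3 -> matches Discrete Math
  - enrollment 3 (Fiona): course_id=2 -> matches Programming
  - enrollment 4 (Sam): course_id=2 -> matches Programming
  - enrollment 5 (Leo): course_id=NULL, no match -> dropped
  - enrollment 6 (Bob): course_id=4 -> matches History
So 1 of 6 rows is dropped.

SQL:
SELECT a.student, b.title AS course
FROM enrollments a
INNER JOIN courses b ON a.course_id = b.id

Result:
student | course       
--------+--------------
Uma     | History      
Yara    | Discrete Math
Fiona   | Programming  
Sam     | Programming  
Bob     | History      


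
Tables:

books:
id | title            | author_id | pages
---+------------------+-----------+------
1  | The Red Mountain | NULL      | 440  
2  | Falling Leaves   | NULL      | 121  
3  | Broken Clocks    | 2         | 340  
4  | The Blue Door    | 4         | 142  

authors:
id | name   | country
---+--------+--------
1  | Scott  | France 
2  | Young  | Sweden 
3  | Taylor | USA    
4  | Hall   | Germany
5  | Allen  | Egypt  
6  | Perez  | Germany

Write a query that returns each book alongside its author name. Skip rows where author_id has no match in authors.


INNER JOIN keeps only books rows whose author_id matches an id in authors. Walk through each book:
  - book 1 (The Red Mountain): author_id=NULL, no match -> dropped
  - book 2 (Falling Leaves): author_id=NULL, no match -> dropped
  - book 3 (Broken Clocks): author_id=2 -> matches Young
  - book 4 (The Blue Door): author_id=4 -> matches Hall
So 2 of 4 rows are dropped.

SQL:
SELECT a.title, b.name AS author
FROM books a
INNER JOIN authors b ON a.author_id = b.id

Result:
title         | author
--------------+-------
Broken Clocks | Young 
The Blue Door | Hall  


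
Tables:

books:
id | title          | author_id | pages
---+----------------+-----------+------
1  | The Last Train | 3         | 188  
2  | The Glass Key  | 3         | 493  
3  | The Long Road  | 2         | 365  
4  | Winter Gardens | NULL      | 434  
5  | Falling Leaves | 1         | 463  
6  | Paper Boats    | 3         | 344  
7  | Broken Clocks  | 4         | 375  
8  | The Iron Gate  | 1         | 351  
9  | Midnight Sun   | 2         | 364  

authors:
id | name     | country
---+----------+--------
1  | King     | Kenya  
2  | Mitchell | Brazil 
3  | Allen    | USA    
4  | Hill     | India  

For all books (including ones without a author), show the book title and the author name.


LEFT JOIN keeps every row from books (the left table); where author_id has no match in authors, the author columns become NULL. Walk through each book:
  - book 1 (The Last Train): author_id=3 -> matches Allen
  - book 2 (The Glass Key): author_id=3 -> matches Allen
  - book 3 (The Long Road): author_id=2 -> matches Mitchell
  - book 4 (Winter Gardens): author_id=NULL, no match -> kept with NULL
  - book 5 (Falling Leaves): author_id=1 -> matches King
  - book 6 (Paper Boats): author_id=3 -> matches Allen
  - book 7 (Broken Clocks): author_id=4 -> matches Hill
  - book 8 (The Iron Gate): author_id=1 -> matches King
  - book 9 (Midnight Sun): author_id=2 -> matches Mitchell
All 9 rows appear; 1 has NULL author.

SQL:
SELECT a.title, b.name AS author
FROM books a
LEFT JOIN authors b ON a.author_id = b.id

Result:
title          | author  
---------------+---------
The Last Train | Allen   
The Glass Key  | Allen   
The Long Road  | Mitchell
Winter Gardens | NULL    
Falling Leaves | King    
Paper Boats    | Allen   
Broken Clocks  | Hill    
The Iron Gate  | King    
Midnight Sun   | Mitchell


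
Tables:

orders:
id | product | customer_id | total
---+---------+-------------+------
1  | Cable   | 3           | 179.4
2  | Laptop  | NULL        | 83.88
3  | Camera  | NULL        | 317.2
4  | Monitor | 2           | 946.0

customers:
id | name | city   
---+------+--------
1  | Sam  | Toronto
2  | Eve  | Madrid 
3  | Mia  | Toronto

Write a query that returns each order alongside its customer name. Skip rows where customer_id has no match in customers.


INNER JOIN keeps only orders rows whose customer_id matches an id in customers. Walk through each order:
  - order 1 (Cable): customer_id=3 -> matches Mia
  - order 2 (Laptop): customer_id=NULL, no match -> dropped
  - order 3 (Camera): customer_id=NULL, no match -> dropped
  - order 4 (Monitor): customer_id=2 -> matches Eve
So 2 of 4 rows are dropped.

SQL:
SELECT a.product, b.name AS customer
FROM orders a
INNER JOIN customers b ON a.customer_id = b.id

Result:
product | customer
--------+---------
Cable   | Mia     
Monitor | Eve     


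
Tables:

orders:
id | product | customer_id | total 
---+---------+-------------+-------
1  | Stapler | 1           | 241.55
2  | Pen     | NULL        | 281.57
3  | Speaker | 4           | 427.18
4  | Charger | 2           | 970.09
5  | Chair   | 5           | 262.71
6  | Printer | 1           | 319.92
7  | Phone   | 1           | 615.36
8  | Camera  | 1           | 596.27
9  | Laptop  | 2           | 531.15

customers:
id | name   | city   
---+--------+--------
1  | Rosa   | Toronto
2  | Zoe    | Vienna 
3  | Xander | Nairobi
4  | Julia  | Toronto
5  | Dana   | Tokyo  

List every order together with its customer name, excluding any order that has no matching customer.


INNER JOIN keeps only orders rows whose customer_id matches an id in customers. Walk through each order:
  - order 1 (Stapler): customer_id=1 -> matches Rosa
  - order 2 (Pen): customer_id=NULL, no match -> dropped
  - order 3 (Speaker): customer_id=4 -> matches Julia
  - order 4 (Charger): customer_id=2 -> matches Zoe
  - order 5 (Chair): customer_id=5 -> matches Dana
  - order 6 (Printer): customer_id=1 -> matches Rosa
  - order 7 (Phone): customer_id=1 -> matches Rosa
  - order 8 (Camera): customer_id=1 -> matches Rosa
  - order 9 (Laptop): customer_id=2 -> matches Zoe
So 1 of 9 rows is dropped.

SQL:
SELECT a.product, b.name AS customer
FROM orders a
INNER JOIN customers b ON a.customer_id = b.id

Result:
product | customer
--------+---------
Stapler | Rosa    
Speaker | Julia   
Charger | Zoe     
Chair   | Dana    
Printer | Rosa    
Phone   | Rosa    
Camera  | Rosa    
Laptop  | Zoe     


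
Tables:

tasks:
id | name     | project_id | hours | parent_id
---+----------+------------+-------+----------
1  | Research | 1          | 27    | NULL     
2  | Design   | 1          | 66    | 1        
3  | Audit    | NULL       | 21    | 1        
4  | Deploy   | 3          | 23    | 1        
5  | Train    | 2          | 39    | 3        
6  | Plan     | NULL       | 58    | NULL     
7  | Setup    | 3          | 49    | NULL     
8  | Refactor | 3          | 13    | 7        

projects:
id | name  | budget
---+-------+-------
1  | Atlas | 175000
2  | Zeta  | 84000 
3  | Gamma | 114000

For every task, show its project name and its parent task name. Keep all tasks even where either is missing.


Two LEFT JOINs from the same base table tasks: one to projects via project_id, one to tasks itself via parent_id. Both are LEFT so every task is preserved.
Match against projects:
  - task 1 (Research): project_id=1 -> matches Atlas
  - task 2 (Design): project_id=1 -> matches Atlas
  - task 3 (Audit): project_id=NULL, no match -> kept with NULL
  - task 4 (Deploy): project_id=3 -> matches Gamma
  - task 5 (Train): project_id=2 -> matches Zeta
  - task 6 (Plan): project_id=NULL, no match -> kept with NULL
  - task 7 (Setup): project_id=3 -> matches Gamma
  - task 8 (Refactor): project_id=3 -> matches Gamma
Match against tasks (self):
  - task 1 (Research): parent_id=NULL -> NULL
  - task 2 (Design): parent_id=1 -> Research
  - task 3 (Audit): parent_id=1 -> Research
  - task 4 (Deploy): parent_id=1 -> Research
  - task 5 (Train): parent_id=3 -> Audit
  - task 6 (Plan): parent_id=NULL -> NULL
  - task 7 (Setup): parent_id=NULL -> NULL
  - task 8 (Refactor): parent_id=7 -> Setup

SQL:
SELECT a.name, b.name AS project, c.name AS parent
FROM tasks a
LEFT JOIN projects b ON a.project_id = b.id
LEFT JOIN tasks c ON a.parent_id = c.id

Result:
name     | project | parent  
---------+---------+---------
Research | Atlas   | NULL    
Design   | Atlas   | Research
Audit    | NULL    | Research
Deploy   | Gamma   | Research
Train    | Zeta    | Audit   
Plan     | NULL    | NULL    
Setup    | Gamma   | NULL    
Refactor | Gamma   | Setup   


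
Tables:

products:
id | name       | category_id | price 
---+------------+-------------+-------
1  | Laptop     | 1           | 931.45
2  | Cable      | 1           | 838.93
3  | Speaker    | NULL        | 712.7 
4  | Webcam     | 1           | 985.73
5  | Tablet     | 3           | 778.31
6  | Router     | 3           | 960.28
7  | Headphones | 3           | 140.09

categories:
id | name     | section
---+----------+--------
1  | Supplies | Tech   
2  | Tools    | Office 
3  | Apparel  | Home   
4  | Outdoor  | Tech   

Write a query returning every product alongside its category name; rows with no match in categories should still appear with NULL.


LEFT JOIN keeps every row from products (the left table); where category_id has no match in categories, the category columns become NULL. Walk through each product:
  - product 1 (Laptop): category_id=1 -> matches Supplies
  - product 2 (Cable): category_id=1 -> matches Supplies
  - product 3 (Speaker): category_id=NULL, no match -> kept with NULL
  - product 4 (Webcam): category_id=1 -> matches Supplies
  - product 5 (Tablet): category_id=3 -> matches Apparel
  - product 6 (Router): category_id=3 -> matches Apparel
  - product 7 (Headphones): category_id=3 -> matches Apparel
All 7 rows appear; 1 has NULL category.

SQL:
SELECT a.name, b.name AS category
FROM products a
LEFT JOIN categories b ON a.category_id = b.id

Result:
name       | category
-----------+---------
Laptop     | Supplies
Cable      | Supplies
Speaker    | NULL    
Webcam     | Supplies
Tablet     | Apparel 
Router     | Apparel 
Headphones | Apparel 


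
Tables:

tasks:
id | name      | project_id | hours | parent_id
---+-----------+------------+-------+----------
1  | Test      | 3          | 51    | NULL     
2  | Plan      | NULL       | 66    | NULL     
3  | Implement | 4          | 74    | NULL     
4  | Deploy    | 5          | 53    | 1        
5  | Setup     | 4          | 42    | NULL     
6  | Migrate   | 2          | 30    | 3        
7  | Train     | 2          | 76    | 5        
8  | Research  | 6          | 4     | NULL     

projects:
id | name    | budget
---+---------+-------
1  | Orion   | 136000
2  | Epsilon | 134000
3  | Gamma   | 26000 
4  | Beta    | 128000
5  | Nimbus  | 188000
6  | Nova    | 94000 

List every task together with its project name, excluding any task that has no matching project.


INNER JOIN keeps only tasks rows whose project_id matches an id in projects. Walk through each task:
  - task 1 (Test): project_id=3 -> matches Gamma
  - task 2 (Plan): project_id=NULL, no match -> dropped
  - task 3 (Implement): project_id=4 -> matches Beta
  - task 4 (Deploy): project_id=5 -> matches Nimbus
  - task 5 (Setup): project_id=4 -> matches Beta
  - task 6 (Migrate): project_id=2 -> matches Epsilon
  - task 7 (Train): project_id=2 -> matches Epsilon
  - task 8 (Research): project_id=6 -> matches Nova
So 1 of 8 rows is dropped.

SQL:
SELECT a.name, b.name AS project
FROM tasks a
INNER JOIN projects b ON a.project_id = b.id

Result:
name      | project
----------+--------
Test      | Gamma  
Implement | Beta   
Deploy    | Nimbus 
Setup     | Beta   
Migrate   | Epsilon
Train     | Epsilon
Research  | Nova   


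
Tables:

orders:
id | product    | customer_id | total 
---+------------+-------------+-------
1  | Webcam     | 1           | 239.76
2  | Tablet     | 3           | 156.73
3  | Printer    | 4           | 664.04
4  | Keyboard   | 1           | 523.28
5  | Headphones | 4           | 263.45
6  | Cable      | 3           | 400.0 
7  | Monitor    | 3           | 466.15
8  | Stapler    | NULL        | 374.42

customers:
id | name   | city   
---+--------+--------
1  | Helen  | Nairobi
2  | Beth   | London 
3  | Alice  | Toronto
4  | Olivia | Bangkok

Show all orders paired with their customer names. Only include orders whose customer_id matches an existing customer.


INNER JOIN keeps only orders rows whose customer_id matches an id in customers. Walk through each order:
  - order 1 (Webcam): customer_id=1 -> matches Helen
  - order 2 (Tablet): customer_id=3 -> matches Alice
  - order 3 (Printer): customer_id=4 -> matches Olivia
  - order 4 (Keyboard): customer_id=1 -> matches Helen
  - order 5 (Headphones): customer_id=4 -> matches Olivia
  - order 6 (Cable): customer_id=3 -> matches Alice
  - order 7 (Monitor): customer_id=3 -> matches Alice
  - order 8 (Stapler): customer_id=NULL, no match -> dropped
So 1 of 8 rows is dropped.

SQL:
SELECT a.product, b.name AS customer
FROM orders a
INNER JOIN customers b ON a.customer_id = b.id

Result:
product    | customer
-----------+---------
Webcam     | Helen   
Tablet     | Alice   
Printer    | Olivia  
Keyboard   | Helen   
Headphones | Olivia  
Cable      | Alice   
Monitor    | Alice   


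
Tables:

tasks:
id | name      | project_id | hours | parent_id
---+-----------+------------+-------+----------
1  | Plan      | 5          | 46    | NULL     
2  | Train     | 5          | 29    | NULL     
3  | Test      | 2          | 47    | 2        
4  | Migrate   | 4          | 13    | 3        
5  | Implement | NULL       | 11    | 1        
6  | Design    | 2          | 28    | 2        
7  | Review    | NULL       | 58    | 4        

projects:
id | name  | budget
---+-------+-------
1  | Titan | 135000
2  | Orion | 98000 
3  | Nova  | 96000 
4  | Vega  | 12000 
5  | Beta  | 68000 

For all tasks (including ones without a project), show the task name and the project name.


LEFT JOIN keeps every row from tasks (the left table); where project_id has no match in projects, the project columns become NULL. Walk through each task:
  - task 1 (Plan): project_id=5 -> matches Beta
  - task 2 (Train): project_id=5 -> matches Beta
  - task 3 (Test): project_id=2 -> matches Orion
  - task 4 (Migrate): project_id=4 -> matches Vega
  - task 5 (Implement): project_id=NULL, no match -> kept with NULL
  - task 6 (Design): project_id=2 -> matches Orion
  - task 7 (Review): project_id=NULL, no match -> kept with NULL
All 7 rows appear; 2 have NULL project.

SQL:
SELECT a.name, b.name AS project
FROM tasks a
LEFT JOIN projects b ON a.project_id = b.id

Result:
name      | project
----------+--------
Plan      | Beta   
Train     | Beta   
Test      | Orion  
Migrate   | Vega   
Implement | NULL   
Design    | Orion  
Review    | NULL   


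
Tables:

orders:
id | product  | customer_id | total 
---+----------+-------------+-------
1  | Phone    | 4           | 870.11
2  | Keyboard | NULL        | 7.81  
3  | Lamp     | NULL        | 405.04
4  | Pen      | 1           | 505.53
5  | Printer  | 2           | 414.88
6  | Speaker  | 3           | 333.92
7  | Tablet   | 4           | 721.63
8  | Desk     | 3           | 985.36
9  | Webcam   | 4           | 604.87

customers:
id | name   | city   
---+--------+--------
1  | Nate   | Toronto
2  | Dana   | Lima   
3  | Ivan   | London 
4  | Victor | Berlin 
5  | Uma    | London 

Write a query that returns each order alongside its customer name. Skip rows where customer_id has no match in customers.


INNER JOIN keeps only orders rows whose customer_id matches an id in customers. Walk through each order:
  - order 1 (Phone): customer_id=4 -> matches Victor
  - order 2 (Keyboard): customer_id=NULL, no match -> dropped
  - order 3 (Lamp): customer_id=NULL, no match -> dropped
  - order 4 (Pen): customer_id=1 -> matches Nate
  - order 5 (Printer): customer_id=2 -> matches Dana
  - order 6 (Speaker): customer_id=3 -> matches Ivan
  - order 7 (Tablet): customer_id=4 -> matches Victor
  - order 8 (Desk): customer_id=3 -> matches Ivan
  - order 9 (Webcam): customer_id=4 -> matches Victor
So 2 of 9 rows are dropped.

SQL:
SELECT a.product, b.name AS customer
FROM orders a
INNER JOIN customers b ON a.customer_id = b.id

Result:
product | customer
--------+---------
Phone   | Victor  
Pen     | Nate    
Printer | Dana    
Speaker | Ivan    
Tablet  | Victor  
Desk    | Ivan    
Webcam  | Victor  


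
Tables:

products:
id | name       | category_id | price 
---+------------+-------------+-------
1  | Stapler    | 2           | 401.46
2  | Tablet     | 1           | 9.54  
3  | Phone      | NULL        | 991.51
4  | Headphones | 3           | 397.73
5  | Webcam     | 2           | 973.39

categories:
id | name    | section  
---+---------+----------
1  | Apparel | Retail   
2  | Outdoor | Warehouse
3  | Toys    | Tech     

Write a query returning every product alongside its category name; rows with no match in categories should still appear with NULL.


LEFT JOIN keeps every row from products (the left table); where category_id has no match in categories, the category columns become NULL. Walk through each product:
  - product 1 (Stapler): category_id=2 -> matches Outdoor
  - product 2 (Tablet): category_id=1 -> matches Apparel
  - product 3 (Phone): category_id=NULL, no match -> kept with NULL
  - product 4 (Headphones): category_id=3 -> matches Toys
  - product 5 (Webcam): category_id=2 -> matches Outdoor
All 5 rows appear; 1 has NULL category.

SQL:
SELECT a.name, b.name AS category
FROM products a
LEFT JOIN categories b ON a.category_id = b.id

Result:
name       | category
-----------+---------
Stapler    | Outdoor 
Tablet     | Apparel 
Phone      | NULL    
Headphones | Toys    
Webcam     | Outdoor 


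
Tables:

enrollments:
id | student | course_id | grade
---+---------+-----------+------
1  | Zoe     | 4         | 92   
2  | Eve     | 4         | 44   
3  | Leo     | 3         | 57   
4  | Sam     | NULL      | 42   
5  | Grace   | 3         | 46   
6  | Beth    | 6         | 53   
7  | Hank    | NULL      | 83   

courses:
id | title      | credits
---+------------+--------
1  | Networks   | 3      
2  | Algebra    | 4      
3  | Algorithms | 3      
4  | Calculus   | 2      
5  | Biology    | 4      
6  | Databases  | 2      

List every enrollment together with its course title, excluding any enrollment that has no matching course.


INNER JOIN keeps only enrollments rows whose course_id matches an id in courses. Walk through each enrollment:
  - enrollment 1 (Zoe): course_id=4 -> matches Calculus
  - enrollment 2 (Eve): course_id=4 -> matches Calculus
  - enrollment 3 (Leo): course_id=3 -> matches Algorithms
  - enrollment 4 (Sam): course_id=NULL, no match -> dropped
  - enrollment 5 (Grace): course_id=3 -> matches Algorithms
  - enrollment 6 (Beth): course_id=6 -> matches Databases
  - enrollment 7 (Hank): course_id=NULL, no match -> dropped
So 2 of 7 rows are dropped.

SQL:
SELECT a.student, b.title AS course
FROM enrollments a
INNER JOIN courses b ON a.course_id = b.id

Result:
student | course    
--------+-----------
Zoe     | Calculus  
Eve     | Calculus  
Leo     | Algorithms
Grace   | Algorithms
Beth    | Databases 


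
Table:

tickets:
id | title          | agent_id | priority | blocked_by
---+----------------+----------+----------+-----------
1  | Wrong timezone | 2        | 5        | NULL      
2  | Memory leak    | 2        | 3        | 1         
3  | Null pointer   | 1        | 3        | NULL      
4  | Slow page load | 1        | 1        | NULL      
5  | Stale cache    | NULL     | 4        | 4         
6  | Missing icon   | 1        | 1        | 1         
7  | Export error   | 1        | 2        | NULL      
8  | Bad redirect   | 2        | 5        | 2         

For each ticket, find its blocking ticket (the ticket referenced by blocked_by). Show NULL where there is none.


This is a self-join: tickets is joined to a second copy of itself, matching each row's blocked_by to another row's id. Use LEFT JOIN so rows with blocked_by=NULL are kept.
  - ticket 1 (Wrong timezone): blocked_by=NULL -> NULL
  - ticket 2 (Memory leak): blocked_by=1 -> Wrong timezone
  - ticket 3 (Null pointer): blocked_by=NULL -> NULL
  - ticket 4 (Slow page load): blocked_by=NULL -> NULL
  - ticket 5 (Stale cache): blocked_by=4 -> Slow page load
  - ticket 6 (Missing icon): blocked_by=1 -> Wrong timezone
  - ticket 7 (Export error): blocked_by=NULL -> NULL
  - ticket 8 (Bad redirect): blocked_by=2 -> Memory leak

SQL:
SELECT a.title AS item, b.title AS blocked_by
FROM tickets a
LEFT JOIN tickets b ON a.blocked_by = b.id

Result:
item           | blocked_by    
---------------+---------------
Wrong timezone | NULL          
Memory leak    | Wrong timezone
Null pointer   | NULL          
Slow page load | NULL          
Stale cache    | Slow page load
Missing icon   | Wrong timezone
Export error   | NULL          
Bad redirect   | Memory leak   


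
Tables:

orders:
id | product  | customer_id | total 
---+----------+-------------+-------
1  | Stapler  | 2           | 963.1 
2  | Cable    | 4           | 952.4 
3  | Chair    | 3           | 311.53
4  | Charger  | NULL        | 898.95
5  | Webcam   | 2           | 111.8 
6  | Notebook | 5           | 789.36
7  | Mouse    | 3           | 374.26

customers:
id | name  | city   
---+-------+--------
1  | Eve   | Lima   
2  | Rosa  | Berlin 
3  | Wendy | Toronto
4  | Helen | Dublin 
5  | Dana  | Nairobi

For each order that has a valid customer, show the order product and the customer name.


INNER JOIN keeps only orders rows whose customer_id matches an id in customers. Walk through each order:
  - order 1 (Stapler): customer_id=2 -> matches Rosa
  - order 2 (Cable): customer_id=4 -> matches Helen
  - order 3 (Chair): customer_id=3 -> matches Wendy
  - order 4 (Charger): customer_id=NULL, no match -> dropped
  - order 5 (Webcam): customer_id=2 -> matches Rosa
  - order 6 (Notebook): customer_id=5 -> matches Dana
  - order 7 (Mouse): customer_id=3 -> matches Wendy
So 1 of 7 rows is dropped.

SQL:
SELECT a.product, b.name AS customer
FROM orders a
INNER JOIN customers b ON a.customer_id = b.id

Result:
product  | customer
---------+---------
Stapler  | Rosa    
Cable    | Helen   
Chair    | Wendy   
Webcam   | Rosa    
Notebook | Dana    
Mouse    | Wendy   


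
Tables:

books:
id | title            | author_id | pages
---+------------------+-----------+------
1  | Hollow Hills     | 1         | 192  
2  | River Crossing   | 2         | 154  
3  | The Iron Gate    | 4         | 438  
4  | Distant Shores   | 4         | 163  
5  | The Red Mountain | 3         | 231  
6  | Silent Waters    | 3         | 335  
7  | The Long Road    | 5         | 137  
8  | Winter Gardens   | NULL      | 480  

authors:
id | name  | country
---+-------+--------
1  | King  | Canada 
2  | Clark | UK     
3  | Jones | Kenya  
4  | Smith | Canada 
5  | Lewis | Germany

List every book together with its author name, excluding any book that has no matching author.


INNER JOIN keeps only books rows whose author_id matches an id in authors. Walk through each book:
  - book 1 (Hollow Hills): author_id=1 -> matches King
  - book 2 (River Crossing): author_id=2 -> matches Clark
  - book 3 (The Iron Gate): author_id=4 -> matches Smith
  - book 4 (Distant Shores): author_id=4 -> matches Smith
  - book 5 (The Red Mountain): author_id=3 -> matches Jones
  - book 6 (Silent Waters): author_id=3 -> matches Jones
  - book 7 (The Long Road): author_id=5 -> matches Lewis
  - book 8 (Winter Gardens): author_id=NULL, no match -> dropped
So 1 of 8 rows is dropped.

SQL:
SELECT a.title, b.name AS author
FROM books a
INNER JOIN authors b ON a.author_id = b.id

Result:
title            | author
-----------------+-------
Hollow Hills     | King  
River Crossing   | Clark 
The Iron Gate    | Smith 
Distant Shores   | Smith 
The Red Mountain | Jones 
Silent Waters    | Jones 
The Long Road    | Lewis 


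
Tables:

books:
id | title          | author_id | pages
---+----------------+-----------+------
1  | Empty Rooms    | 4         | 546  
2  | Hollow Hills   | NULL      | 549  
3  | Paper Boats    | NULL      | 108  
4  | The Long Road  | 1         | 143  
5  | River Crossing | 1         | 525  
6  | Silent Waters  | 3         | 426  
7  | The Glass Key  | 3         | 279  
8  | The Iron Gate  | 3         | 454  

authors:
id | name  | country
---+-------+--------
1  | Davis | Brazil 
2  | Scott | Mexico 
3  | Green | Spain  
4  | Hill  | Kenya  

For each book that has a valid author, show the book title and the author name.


INNER JOIN keeps only books rows whose author_id matches an id in authors. Walk through each book:
  - book 1 (Empty Rooms): author_id=4 -> matches Hill
  - book 2 (Hollow Hills): author_id=NULL, no match -> dropped
  - book 3 (Paper Boats): author_id=NULL, no match -> dropped
  - book 4 (The Long Road): author_id=1 -> matches Davis
  - book 5 (River Crossing): author_id=1 -> matches Davis
  - book 6 (Silent Waters): author_id=3 -> matches Green
  - book 7 (The Glass Key): author_id=3 -> matches Green
  - book 8 (The Iron Gate): author_id=3 -> matches Green
So 2 of 8 rows are dropped.

SQL:
SELECT a.title, b.name AS author
FROM books a
INNER JOIN authors b ON a.author_id = b.id

Result:
title          | author
---------------+-------
Empty Rooms    | Hill  
The Long Road  | Davis 
River Crossing | Davis 
Silent Waters  | Green 
The Glass Key  | Green 
The Iron Gate  | Green 


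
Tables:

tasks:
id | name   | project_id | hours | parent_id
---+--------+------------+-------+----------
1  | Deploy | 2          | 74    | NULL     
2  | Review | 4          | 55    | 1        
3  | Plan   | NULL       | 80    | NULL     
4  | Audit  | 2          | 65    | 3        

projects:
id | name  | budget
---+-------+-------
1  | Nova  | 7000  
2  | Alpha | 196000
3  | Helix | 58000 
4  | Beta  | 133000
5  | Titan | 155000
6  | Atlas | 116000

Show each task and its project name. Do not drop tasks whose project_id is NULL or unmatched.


LEFT JOIN keeps every row from tasks (the left table); where project_id has no match in projects, the project columns become NULL. Walk through each task:
  - task 1 (Deploy): project_id=2 -> matches Alpha
  - task 2 (Review): project_id=4 -> matches Beta
  - task 3 (Plan): project_id=NULL, no match -> kept with NULL
  - task 4 (Audit): project_id=2 -> matches Alpha
All 4 rows appear; 1 has NULL project.

SQL:
SELECT a.name, b.name AS project
FROM tasks a
LEFT JOIN projects b ON a.project_id = b.id

Result:
name   | project
-------+--------
Deploy | Alpha  
Review | Beta   
Plan   | NULL   
Audit  | Alpha  


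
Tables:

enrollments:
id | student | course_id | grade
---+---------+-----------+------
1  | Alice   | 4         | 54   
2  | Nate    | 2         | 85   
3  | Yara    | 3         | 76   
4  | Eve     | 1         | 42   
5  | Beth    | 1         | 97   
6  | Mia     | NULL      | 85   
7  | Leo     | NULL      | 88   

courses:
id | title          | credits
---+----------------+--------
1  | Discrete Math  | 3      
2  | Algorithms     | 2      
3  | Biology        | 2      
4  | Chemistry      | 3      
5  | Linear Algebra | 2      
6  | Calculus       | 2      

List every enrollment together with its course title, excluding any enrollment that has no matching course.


INNER JOIN keeps only enrollments rows whose course_id matches an id in courses. Walk through each enrollment:
  - enrollment 1 (Alice): course_id=4 -> matches Chemistry
  - enrollment 2 (Nate): course_id=2 -> matches Algorithms
  - enrollment 3 (Yara): course_id=3 -> matches Biology
  - enrollment 4 (Eve): course_id=1 -> matches Discrete Math
  - enrollment 5 (Beth): course_id=1 -> matches Discrete Math
  - enrollment 6 (Mia): course_id=NULL, no match -> dropped
  - enrollment 7 (Leo): course_id=NULL, no match -> dropped
So 2 of 7 rows are dropped.

SQL:
SELECT a.student, b.title AS course
FROM enrollments a
INNER JOIN courses b ON a.course_id = b.id

Result:
student | course       
--------+--------------
Alice   | Chemistry    
Nate    | Algorithms   
Yara    | Biology      
Eve     | Discrete Math
Beth    | Discrete Math
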